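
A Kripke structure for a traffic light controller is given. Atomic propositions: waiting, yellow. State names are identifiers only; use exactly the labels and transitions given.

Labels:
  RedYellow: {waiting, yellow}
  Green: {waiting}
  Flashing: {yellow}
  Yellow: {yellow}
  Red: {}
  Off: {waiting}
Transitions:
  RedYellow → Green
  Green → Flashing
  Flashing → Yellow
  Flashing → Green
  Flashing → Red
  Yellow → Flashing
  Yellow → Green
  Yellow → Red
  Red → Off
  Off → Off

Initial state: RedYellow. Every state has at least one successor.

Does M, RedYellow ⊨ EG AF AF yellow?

States satisfying AF AF yellow: {RedYellow, Green, Flashing, Yellow}.
States satisfying EG AF AF yellow: {RedYellow, Green, Flashing, Yellow}.
RedYellow ∈ Sat(EG AF AF yellow).

Satisfied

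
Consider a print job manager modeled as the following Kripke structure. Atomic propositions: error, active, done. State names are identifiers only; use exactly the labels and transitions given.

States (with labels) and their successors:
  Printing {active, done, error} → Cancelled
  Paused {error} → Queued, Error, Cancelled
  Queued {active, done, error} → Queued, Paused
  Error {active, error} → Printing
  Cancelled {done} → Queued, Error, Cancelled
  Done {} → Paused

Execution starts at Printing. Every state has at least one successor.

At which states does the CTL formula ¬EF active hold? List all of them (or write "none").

States satisfying active: {Printing, Queued, Error}.
States satisfying EF active: {Printing, Paused, Queued, Error, Cancelled, Done}.
States satisfying ¬EF active: ∅.

none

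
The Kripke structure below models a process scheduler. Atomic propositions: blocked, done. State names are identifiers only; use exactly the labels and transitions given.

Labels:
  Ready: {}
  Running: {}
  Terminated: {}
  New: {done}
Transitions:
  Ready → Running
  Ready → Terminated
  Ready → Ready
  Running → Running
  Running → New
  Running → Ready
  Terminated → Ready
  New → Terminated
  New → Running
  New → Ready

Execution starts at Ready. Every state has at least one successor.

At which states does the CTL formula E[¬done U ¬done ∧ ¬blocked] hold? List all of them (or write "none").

States satisfying ¬done: {Ready, Running, Terminated}.
States satisfying ¬done ∧ ¬blocked: {Ready, Running, Terminated}.
States satisfying E[¬done U ¬done ∧ ¬blocked]: {Ready, Running, Terminated}.

{Ready, Running, Terminated}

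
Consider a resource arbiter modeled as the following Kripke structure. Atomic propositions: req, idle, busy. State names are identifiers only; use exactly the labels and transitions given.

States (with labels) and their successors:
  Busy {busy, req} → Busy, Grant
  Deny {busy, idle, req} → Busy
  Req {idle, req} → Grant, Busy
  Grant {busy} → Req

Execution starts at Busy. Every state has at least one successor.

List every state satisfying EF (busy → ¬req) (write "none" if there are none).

{Busy, Deny, Req, Grant}

States satisfying busy → ¬req: {Req, Grant}.
States satisfying EF (busy → ¬req): {Busy, Deny, Req, Grant}.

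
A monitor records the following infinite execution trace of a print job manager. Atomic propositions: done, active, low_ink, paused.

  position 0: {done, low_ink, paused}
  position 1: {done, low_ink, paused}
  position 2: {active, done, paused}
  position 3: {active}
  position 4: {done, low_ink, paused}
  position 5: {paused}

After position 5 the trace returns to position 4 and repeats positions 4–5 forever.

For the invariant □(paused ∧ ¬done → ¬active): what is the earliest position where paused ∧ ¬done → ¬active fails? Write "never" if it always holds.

paused ∧ ¬done → ¬active holds at every position 0..5, and those are all the positions the trace ever visits, so the invariant □(paused ∧ ¬done → ¬active) is never violated.

never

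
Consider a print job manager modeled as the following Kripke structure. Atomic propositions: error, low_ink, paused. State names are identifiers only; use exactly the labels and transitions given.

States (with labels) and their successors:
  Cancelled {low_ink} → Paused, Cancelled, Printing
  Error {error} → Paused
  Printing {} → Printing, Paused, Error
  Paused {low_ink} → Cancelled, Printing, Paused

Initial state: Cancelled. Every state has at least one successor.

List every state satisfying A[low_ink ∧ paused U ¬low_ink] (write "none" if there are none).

{Error, Printing}

States satisfying low_ink ∧ paused: ∅.
States satisfying ¬low_ink: {Error, Printing}.
States satisfying A[low_ink ∧ paused U ¬low_ink]: {Error, Printing}.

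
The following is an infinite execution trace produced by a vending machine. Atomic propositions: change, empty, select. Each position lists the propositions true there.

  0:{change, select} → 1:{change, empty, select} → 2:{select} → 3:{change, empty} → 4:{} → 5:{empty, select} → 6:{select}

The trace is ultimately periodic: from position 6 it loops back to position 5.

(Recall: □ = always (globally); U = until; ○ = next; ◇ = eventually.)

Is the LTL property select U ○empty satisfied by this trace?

Yes

Walking from position 0: ○empty first holds at position 0, and select holds at every earlier position along the way, so select U ○empty holds.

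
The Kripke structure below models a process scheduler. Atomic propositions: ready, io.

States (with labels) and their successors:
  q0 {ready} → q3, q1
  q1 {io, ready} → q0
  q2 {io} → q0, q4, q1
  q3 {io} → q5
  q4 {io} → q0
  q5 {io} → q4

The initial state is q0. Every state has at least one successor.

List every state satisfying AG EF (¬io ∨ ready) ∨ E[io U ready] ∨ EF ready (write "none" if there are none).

{q0, q1, q2, q3, q4, q5}

States satisfying EF (¬io ∨ ready): {q0, q1, q2, q3, q4, q5}.
States satisfying AG EF (¬io ∨ ready): {q0, q1, q2, q3, q4, q5}.
States satisfying io: {q1, q2, q3, q4, q5}.
States satisfying ready: {q0, q1}.
States satisfying E[io U ready]: {q0, q1, q2, q3, q4, q5}.
States satisfying EF ready: {q0, q1, q2, q3, q4, q5}.
States satisfying E[io U ready] ∨ EF ready: {q0, q1, q2, q3, q4, q5}.
States satisfying AG EF (¬io ∨ ready) ∨ E[io U ready] ∨ EF ready: {q0, q1, q2, q3, q4, q5}.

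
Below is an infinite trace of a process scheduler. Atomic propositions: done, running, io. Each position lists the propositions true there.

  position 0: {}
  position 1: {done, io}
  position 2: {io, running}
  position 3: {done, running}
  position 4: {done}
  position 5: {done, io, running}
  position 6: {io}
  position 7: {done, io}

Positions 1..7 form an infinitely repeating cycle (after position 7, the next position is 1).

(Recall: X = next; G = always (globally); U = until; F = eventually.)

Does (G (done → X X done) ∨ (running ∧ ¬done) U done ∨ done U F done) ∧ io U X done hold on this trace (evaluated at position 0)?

Walking from position 0: X done first holds at position 0, and io holds at every earlier position along the way, so io U X done holds.
At position 0: G (done → X X done) ∨ (running ∧ ¬done) U done ∨ done U F done is true; io U X done is true; so (G (done → X X done) ∨ (running ∧ ¬done) U done ∨ done U F done) ∧ io U X done is true.

Holds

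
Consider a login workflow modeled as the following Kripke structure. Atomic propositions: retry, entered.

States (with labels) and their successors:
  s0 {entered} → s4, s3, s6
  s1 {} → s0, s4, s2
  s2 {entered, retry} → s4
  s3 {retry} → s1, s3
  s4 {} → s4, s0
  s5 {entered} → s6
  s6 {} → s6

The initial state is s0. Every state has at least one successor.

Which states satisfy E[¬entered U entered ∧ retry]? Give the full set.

{s1, s2, s3}

States satisfying ¬entered: {s1, s3, s4, s6}.
States satisfying entered ∧ retry: {s2}.
States satisfying E[¬entered U entered ∧ retry]: {s1, s2, s3}.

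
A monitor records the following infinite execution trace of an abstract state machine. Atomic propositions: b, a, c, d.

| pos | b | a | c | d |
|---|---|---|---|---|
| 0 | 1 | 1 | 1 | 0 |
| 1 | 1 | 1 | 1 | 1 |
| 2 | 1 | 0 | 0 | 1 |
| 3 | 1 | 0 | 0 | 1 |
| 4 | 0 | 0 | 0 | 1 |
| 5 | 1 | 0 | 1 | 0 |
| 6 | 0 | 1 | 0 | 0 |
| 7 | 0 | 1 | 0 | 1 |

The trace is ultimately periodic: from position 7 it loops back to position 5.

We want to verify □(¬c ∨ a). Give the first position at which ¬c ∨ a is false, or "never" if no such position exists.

5

Check ¬c ∨ a at each position in order: 0 ✓, 1 ✓, 2 ✓, 3 ✓, 4 ✓.
At position 5 the labels are {b, c}, so ¬c ∨ a is false there. This is the first violation.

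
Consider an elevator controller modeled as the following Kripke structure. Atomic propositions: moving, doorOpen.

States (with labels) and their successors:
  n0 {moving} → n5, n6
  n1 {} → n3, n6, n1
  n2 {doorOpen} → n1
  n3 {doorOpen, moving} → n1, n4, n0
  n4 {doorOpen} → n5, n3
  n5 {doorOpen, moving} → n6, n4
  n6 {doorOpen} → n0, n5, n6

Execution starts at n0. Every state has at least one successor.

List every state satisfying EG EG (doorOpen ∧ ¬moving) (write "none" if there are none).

{n6}

States satisfying EG (doorOpen ∧ ¬moving): {n6}.
States satisfying EG EG (doorOpen ∧ ¬moving): {n6}.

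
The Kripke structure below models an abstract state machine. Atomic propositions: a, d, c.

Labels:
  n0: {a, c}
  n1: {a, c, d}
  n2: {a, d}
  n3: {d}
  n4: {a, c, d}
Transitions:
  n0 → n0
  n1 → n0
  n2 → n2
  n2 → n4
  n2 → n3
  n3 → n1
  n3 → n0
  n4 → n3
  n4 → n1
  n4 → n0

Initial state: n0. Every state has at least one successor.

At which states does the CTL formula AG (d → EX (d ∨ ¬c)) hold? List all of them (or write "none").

States satisfying d → EX (d ∨ ¬c): {n0, n2, n3, n4}.
States satisfying AG (d → EX (d ∨ ¬c)): {n0}.

{n0}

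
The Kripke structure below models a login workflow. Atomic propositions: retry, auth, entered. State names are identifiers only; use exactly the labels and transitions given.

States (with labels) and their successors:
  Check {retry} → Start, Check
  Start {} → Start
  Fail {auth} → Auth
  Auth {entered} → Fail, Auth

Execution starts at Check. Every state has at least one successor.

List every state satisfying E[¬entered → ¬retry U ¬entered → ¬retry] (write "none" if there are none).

States satisfying ¬entered → ¬retry: {Start, Fail, Auth}.
States satisfying E[¬entered → ¬retry U ¬entered → ¬retry]: {Start, Fail, Auth}.

{Start, Fail, Auth}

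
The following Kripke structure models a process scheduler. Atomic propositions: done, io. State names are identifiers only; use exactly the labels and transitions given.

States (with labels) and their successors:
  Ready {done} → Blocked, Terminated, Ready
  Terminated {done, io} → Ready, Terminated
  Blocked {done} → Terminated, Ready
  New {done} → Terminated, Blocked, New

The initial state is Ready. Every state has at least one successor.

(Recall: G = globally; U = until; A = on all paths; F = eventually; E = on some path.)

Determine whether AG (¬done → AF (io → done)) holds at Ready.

Yes

States satisfying ¬done → AF (io → done): {Ready, Terminated, Blocked, New}.
States satisfying AG (¬done → AF (io → done)): {Ready, Terminated, Blocked, New}.
Every state reachable from Ready satisfies ¬done → AF (io → done).
Ready ∈ Sat(AG (¬done → AF (io → done))).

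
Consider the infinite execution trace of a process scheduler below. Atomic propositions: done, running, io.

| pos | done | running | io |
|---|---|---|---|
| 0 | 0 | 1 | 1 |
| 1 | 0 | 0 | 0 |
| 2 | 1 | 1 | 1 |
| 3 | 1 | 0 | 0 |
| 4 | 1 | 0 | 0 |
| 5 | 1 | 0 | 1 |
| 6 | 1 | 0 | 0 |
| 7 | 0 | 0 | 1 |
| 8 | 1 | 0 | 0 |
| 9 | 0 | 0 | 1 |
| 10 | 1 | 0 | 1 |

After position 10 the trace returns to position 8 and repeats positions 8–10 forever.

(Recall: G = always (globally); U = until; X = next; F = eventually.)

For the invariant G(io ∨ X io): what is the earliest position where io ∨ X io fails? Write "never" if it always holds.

3

Check io ∨ X io at each position in order: 0 ✓, 1 ✓, 2 ✓.
At position 3 the labels are {done} and the next position 4 has {done}, so io ∨ X io is false there. This is the first violation.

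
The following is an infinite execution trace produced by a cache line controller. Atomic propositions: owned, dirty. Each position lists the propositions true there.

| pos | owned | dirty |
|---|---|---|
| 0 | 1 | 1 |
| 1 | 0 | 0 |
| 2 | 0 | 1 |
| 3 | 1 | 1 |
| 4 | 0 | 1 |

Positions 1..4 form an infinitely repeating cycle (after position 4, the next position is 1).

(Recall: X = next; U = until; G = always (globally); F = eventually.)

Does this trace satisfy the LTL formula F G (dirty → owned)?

G (dirty → owned) is false at every position 0..4, so it never becomes true and F G (dirty → owned) fails.

No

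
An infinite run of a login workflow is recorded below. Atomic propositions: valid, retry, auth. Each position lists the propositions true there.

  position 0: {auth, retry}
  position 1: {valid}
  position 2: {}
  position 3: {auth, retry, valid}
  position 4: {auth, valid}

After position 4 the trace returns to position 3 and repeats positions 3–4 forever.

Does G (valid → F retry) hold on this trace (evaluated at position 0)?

valid → F retry holds at every position 0..4, and those are all positions ever visited, so G (valid → F retry) holds.
Positions where valid holds: 1, 3, 4.
Check F retry at each: 1→ok, 3→ok, 4→ok.

Holds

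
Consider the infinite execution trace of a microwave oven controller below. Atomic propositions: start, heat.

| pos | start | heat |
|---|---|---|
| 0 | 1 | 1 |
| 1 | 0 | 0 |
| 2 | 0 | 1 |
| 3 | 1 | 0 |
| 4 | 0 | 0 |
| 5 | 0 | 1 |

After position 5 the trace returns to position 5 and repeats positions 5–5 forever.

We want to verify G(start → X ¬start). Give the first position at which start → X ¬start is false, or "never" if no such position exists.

never

start → X ¬start holds at every position 0..5, and those are all the positions the trace ever visits, so the invariant G(start → X ¬start) is never violated.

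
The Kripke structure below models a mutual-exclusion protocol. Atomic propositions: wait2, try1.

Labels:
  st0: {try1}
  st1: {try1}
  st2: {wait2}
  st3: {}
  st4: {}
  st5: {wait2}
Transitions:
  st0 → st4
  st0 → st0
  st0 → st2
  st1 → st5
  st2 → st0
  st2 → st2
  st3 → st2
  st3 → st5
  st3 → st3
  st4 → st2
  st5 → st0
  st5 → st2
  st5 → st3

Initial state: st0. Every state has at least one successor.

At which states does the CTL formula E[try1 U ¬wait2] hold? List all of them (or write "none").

{st0, st1, st3, st4}

States satisfying try1: {st0, st1}.
States satisfying ¬wait2: {st0, st1, st3, st4}.
States satisfying E[try1 U ¬wait2]: {st0, st1, st3, st4}.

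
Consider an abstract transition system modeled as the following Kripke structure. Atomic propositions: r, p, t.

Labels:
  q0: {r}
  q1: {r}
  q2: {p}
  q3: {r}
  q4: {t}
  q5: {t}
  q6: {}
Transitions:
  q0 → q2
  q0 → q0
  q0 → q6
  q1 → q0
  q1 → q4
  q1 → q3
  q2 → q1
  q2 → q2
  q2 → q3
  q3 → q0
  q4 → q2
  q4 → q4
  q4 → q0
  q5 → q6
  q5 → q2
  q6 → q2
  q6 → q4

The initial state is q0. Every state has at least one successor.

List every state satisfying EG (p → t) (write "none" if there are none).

States satisfying p → t: {q0, q1, q3, q4, q5, q6}.
States satisfying EG (p → t): {q0, q1, q3, q4, q5, q6}.

{q0, q1, q3, q4, q5, q6}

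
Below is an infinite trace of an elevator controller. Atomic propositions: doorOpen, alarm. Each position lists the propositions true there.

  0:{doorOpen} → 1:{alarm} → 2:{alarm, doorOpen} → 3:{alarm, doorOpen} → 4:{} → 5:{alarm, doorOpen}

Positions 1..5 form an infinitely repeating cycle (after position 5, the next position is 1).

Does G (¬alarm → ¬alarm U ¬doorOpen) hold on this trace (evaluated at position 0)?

¬alarm → ¬alarm U ¬doorOpen holds at every position 0..5, and those are all positions ever visited, so G (¬alarm → ¬alarm U ¬doorOpen) holds.
Positions where ¬alarm holds: 0, 4.
Check ¬alarm U ¬doorOpen at each: 0→ok, 4→ok.

Holds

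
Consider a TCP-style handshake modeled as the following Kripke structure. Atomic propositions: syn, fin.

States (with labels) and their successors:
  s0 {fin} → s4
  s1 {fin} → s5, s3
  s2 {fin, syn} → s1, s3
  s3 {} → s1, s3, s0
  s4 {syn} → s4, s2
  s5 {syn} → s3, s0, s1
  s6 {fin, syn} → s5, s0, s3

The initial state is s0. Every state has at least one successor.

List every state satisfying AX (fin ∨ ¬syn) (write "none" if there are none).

States satisfying fin ∨ ¬syn: {s0, s1, s2, s3, s6}.
States satisfying AX (fin ∨ ¬syn): {s2, s3, s5}.

{s2, s3, s5}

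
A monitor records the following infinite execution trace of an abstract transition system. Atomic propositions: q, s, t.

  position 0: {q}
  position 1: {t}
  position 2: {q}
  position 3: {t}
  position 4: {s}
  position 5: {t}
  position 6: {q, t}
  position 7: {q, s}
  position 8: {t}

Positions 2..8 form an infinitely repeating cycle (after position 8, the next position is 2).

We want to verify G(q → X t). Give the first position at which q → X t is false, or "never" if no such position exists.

6

Check q → X t at each position in order: 0 ✓, 1 ✓, 2 ✓, 3 ✓, 4 ✓, 5 ✓.
At position 6 the labels are {q, t} and the next position 7 has {q, s}, so q → X t is false there. This is the first violation.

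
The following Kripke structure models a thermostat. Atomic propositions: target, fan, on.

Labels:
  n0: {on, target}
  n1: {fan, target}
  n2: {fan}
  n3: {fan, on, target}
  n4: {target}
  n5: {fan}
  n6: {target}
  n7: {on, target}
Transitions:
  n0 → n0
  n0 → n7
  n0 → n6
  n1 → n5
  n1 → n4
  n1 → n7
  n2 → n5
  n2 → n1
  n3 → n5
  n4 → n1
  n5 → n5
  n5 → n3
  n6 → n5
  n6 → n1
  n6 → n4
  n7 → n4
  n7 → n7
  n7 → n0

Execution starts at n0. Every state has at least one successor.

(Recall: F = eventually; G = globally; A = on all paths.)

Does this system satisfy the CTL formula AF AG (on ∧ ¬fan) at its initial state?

No

States satisfying AG (on ∧ ¬fan): ∅.
States satisfying AF AG (on ∧ ¬fan): ∅.
There is a path from n0 along which AG (on ∧ ¬fan) never holds.
n0 ∉ Sat(AF AG (on ∧ ¬fan)).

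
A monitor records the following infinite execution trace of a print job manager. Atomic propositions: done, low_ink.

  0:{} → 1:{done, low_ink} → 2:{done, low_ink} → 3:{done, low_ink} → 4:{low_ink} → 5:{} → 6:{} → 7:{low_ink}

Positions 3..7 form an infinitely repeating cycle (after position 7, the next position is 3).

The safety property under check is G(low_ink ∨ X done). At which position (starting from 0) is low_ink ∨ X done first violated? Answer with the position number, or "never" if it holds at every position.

Check low_ink ∨ X done at each position in order: 0 ✓, 1 ✓, 2 ✓, 3 ✓, 4 ✓.
At position 5 the labels are {} and the next position 6 has {}, so low_ink ∨ X done is false there. This is the first violation.

5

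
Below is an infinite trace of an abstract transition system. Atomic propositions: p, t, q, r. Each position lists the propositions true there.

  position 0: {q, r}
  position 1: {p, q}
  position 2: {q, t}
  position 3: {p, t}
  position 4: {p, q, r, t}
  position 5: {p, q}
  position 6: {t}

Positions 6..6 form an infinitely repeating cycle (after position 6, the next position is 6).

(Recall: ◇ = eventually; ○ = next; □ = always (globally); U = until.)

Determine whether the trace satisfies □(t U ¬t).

No

t U ¬t must hold at every position from 0 onward. It fails at position 6, so □(t U ¬t) is false.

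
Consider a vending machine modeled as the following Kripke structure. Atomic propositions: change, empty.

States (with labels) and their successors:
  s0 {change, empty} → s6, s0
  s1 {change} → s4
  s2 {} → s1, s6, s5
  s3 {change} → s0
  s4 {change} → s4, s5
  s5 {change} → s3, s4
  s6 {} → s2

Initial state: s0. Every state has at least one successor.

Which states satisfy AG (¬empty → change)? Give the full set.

States satisfying ¬empty → change: {s0, s1, s3, s4, s5}.
States satisfying AG (¬empty → change): ∅.

none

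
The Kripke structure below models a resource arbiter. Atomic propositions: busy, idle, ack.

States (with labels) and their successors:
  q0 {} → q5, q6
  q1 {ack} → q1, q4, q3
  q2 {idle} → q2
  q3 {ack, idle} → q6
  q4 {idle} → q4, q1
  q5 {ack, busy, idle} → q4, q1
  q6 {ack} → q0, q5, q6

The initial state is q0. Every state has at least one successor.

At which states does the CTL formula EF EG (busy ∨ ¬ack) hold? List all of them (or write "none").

{q0, q1, q2, q3, q4, q5, q6}

States satisfying EG (busy ∨ ¬ack): {q0, q2, q4, q5}.
States satisfying EF EG (busy ∨ ¬ack): {q0, q1, q2, q3, q4, q5, q6}.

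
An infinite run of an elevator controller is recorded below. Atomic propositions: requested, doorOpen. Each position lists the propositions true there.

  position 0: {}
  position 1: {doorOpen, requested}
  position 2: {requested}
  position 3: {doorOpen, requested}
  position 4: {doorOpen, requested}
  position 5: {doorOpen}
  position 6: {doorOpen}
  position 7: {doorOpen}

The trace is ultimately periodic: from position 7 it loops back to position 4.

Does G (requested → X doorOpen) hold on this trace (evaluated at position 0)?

Does not hold

requested → X doorOpen must hold at every position from 0 onward. It fails at position 1, so G (requested → X doorOpen) is false.
Positions where requested holds: 1, 2, 3, 4.
Check X doorOpen at each: 1→fails, 2→ok, 3→ok, 4→ok.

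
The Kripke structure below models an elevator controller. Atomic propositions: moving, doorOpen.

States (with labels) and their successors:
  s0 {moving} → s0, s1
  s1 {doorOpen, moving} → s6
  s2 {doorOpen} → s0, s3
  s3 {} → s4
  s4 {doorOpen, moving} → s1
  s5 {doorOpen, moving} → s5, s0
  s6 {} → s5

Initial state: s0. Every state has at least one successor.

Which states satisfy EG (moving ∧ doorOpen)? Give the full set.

{s5}

States satisfying moving ∧ doorOpen: {s1, s4, s5}.
States satisfying EG (moving ∧ doorOpen): {s5}.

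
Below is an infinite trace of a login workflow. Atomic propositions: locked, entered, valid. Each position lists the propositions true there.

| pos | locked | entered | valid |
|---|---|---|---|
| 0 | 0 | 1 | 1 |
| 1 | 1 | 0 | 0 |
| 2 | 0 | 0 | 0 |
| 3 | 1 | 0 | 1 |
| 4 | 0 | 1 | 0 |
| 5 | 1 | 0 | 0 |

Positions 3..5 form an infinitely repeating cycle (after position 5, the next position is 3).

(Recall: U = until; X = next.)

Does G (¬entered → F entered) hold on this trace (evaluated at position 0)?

Holds

¬entered → F entered holds at every position 0..5, and those are all positions ever visited, so G (¬entered → F entered) holds.
Positions where ¬entered holds: 1, 2, 3, 5.
Check F entered at each: 1→ok, 2→ok, 3→ok, 5→ok.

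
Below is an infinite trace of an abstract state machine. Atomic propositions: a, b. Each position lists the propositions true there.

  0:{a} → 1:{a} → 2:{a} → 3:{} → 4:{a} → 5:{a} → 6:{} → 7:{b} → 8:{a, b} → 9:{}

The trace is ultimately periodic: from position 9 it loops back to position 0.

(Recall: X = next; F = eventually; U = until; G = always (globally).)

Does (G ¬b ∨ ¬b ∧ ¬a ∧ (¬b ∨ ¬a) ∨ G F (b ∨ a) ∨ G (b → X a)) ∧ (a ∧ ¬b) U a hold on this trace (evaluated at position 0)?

Holds

Walking from position 0: a first holds at position 0, and a ∧ ¬b holds at every earlier position along the way, so (a ∧ ¬b) U a holds.
At position 0: G ¬b ∨ ¬b ∧ ¬a ∧ (¬b ∨ ¬a) ∨ G F (b ∨ a) ∨ G (b → X a) is true; (a ∧ ¬b) U a is true; so (G ¬b ∨ ¬b ∧ ¬a ∧ (¬b ∨ ¬a) ∨ G F (b ∨ a) ∨ G (b → X a)) ∧ (a ∧ ¬b) U a is true.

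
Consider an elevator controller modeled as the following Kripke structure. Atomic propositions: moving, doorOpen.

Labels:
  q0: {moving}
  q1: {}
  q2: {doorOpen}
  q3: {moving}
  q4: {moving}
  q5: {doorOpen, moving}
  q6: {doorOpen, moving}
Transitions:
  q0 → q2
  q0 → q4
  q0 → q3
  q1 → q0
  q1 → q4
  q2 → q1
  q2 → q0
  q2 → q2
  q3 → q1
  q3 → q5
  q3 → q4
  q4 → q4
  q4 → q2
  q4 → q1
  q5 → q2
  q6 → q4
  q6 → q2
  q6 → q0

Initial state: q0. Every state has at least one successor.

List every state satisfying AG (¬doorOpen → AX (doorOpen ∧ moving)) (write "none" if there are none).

States satisfying ¬doorOpen → AX (doorOpen ∧ moving): {q2, q5, q6}.
States satisfying AG (¬doorOpen → AX (doorOpen ∧ moving)): ∅.

none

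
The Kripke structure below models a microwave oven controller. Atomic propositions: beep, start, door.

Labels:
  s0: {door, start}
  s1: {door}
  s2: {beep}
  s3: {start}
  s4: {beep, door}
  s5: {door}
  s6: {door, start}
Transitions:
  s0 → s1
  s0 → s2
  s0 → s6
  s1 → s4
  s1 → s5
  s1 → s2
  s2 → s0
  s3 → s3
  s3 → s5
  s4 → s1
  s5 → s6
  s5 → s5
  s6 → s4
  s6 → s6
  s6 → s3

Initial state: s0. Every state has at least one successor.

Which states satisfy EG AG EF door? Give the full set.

States satisfying AG EF door: {s0, s1, s2, s3, s4, s5, s6}.
States satisfying EG AG EF door: {s0, s1, s2, s3, s4, s5, s6}.

{s0, s1, s2, s3, s4, s5, s6}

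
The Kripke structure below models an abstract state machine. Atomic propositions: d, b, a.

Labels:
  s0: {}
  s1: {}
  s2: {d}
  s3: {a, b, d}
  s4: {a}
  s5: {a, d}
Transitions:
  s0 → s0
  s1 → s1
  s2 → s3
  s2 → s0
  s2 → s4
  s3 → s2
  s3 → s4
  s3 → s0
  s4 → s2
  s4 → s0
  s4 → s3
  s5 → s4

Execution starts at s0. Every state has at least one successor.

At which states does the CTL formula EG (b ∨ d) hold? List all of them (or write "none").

States satisfying b ∨ d: {s2, s3, s5}.
States satisfying EG (b ∨ d): {s2, s3}.

{s2, s3}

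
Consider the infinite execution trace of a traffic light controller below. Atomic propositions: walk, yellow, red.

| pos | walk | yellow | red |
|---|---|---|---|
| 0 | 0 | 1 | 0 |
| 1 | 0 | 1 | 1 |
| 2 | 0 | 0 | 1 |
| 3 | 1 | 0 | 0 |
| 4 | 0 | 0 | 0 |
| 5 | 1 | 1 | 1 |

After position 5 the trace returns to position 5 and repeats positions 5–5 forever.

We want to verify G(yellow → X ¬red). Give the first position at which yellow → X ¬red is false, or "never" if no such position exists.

0

At position 0 the labels are {yellow} and the next position 1 has {red, yellow}, so yellow → X ¬red is false there. This is the first violation.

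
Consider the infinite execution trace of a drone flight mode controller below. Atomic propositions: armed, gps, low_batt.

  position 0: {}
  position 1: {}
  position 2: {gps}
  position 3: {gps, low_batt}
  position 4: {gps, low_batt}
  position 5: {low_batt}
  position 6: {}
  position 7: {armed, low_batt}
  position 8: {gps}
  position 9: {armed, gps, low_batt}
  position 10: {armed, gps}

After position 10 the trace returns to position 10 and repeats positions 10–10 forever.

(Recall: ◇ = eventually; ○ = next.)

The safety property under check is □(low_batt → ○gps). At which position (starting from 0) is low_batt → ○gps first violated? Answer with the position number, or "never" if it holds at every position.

Check low_batt → ○gps at each position in order: 0 ✓, 1 ✓, 2 ✓, 3 ✓.
At position 4 the labels are {gps, low_batt} and the next position 5 has {low_batt}, so low_batt → ○gps is false there. This is the first violation.

4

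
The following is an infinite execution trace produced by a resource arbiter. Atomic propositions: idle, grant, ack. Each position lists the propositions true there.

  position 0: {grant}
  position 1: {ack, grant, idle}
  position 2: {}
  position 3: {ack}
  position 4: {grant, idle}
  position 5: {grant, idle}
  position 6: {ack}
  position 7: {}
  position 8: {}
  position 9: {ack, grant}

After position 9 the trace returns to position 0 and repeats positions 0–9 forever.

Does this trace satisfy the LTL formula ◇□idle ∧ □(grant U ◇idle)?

□idle is false at every position 0..9, so it never becomes true and ◇□idle fails.
grant U ◇idle holds at every position 0..9, and those are all positions ever visited, so □(grant U ◇idle) holds.
At position 0: ◇□idle is false; □(grant U ◇idle) is true; so ◇□idle ∧ □(grant U ◇idle) is false.

No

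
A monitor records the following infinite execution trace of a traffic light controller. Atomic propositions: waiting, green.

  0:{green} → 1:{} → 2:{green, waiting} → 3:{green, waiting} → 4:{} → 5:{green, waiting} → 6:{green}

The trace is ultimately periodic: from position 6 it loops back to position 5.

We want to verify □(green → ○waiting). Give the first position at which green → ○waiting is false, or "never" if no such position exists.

0

At position 0 the labels are {green} and the next position 1 has {}, so green → ○waiting is false there. This is the first violation.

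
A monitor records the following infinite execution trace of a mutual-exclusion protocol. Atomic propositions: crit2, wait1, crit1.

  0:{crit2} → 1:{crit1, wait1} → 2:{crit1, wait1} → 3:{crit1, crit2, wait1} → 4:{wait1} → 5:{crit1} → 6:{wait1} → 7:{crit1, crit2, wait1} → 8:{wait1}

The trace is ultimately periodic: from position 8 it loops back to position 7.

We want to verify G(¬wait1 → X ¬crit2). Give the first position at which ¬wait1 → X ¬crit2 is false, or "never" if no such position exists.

never

¬wait1 → X ¬crit2 holds at every position 0..8, and those are all the positions the trace ever visits, so the invariant G(¬wait1 → X ¬crit2) is never violated.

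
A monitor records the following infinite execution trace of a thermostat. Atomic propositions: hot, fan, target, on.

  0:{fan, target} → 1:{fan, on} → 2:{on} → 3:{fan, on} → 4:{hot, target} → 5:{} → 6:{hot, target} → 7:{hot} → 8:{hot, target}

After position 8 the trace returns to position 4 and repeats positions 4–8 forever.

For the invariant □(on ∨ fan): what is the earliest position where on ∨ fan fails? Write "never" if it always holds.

Check on ∨ fan at each position in order: 0 ✓, 1 ✓, 2 ✓, 3 ✓.
At position 4 the labels are {hot, target}, so on ∨ fan is false there. This is the first violation.

4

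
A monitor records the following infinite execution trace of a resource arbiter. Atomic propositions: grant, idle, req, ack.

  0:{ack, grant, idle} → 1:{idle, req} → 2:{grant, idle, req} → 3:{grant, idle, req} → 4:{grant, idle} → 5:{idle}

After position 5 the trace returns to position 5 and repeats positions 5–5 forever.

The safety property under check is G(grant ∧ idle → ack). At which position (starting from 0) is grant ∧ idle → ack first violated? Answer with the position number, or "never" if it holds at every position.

Check grant ∧ idle → ack at each position in order: 0 ✓, 1 ✓.
At position 2 the labels are {grant, idle, req}, so grant ∧ idle → ack is false there. This is the first violation.

2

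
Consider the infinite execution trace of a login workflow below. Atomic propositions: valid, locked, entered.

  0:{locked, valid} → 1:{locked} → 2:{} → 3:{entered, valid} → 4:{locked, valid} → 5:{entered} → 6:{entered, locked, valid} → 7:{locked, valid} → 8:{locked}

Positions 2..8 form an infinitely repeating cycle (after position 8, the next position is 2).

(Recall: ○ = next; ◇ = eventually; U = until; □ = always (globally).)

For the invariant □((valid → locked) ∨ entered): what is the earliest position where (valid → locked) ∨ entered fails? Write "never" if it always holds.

never

(valid → locked) ∨ entered holds at every position 0..8, and those are all the positions the trace ever visits, so the invariant □((valid → locked) ∨ entered) is never violated.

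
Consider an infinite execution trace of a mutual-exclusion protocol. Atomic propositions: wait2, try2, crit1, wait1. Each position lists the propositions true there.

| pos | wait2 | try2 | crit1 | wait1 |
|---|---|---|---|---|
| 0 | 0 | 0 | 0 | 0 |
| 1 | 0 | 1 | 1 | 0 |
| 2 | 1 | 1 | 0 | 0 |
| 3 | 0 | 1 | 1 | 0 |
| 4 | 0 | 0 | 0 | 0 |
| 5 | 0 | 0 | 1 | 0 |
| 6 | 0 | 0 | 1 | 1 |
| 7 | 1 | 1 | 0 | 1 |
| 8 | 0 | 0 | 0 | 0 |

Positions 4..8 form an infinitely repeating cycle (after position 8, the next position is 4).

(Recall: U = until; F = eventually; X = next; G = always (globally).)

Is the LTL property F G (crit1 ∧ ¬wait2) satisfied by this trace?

Violated

G (crit1 ∧ ¬wait2) is false at every position 0..8, so it never becomes true and F G (crit1 ∧ ¬wait2) fails.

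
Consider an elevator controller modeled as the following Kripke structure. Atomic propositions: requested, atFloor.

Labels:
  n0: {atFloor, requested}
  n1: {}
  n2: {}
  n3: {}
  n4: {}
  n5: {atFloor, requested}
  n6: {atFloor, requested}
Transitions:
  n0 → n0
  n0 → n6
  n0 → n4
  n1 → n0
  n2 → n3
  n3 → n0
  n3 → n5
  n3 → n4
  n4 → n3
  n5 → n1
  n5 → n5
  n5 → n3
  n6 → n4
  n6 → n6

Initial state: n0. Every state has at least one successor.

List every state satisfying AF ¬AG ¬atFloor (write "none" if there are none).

{n0, n1, n2, n3, n4, n5, n6}

States satisfying ¬AG ¬atFloor: {n0, n1, n2, n3, n4, n5, n6}.
States satisfying AF ¬AG ¬atFloor: {n0, n1, n2, n3, n4, n5, n6}.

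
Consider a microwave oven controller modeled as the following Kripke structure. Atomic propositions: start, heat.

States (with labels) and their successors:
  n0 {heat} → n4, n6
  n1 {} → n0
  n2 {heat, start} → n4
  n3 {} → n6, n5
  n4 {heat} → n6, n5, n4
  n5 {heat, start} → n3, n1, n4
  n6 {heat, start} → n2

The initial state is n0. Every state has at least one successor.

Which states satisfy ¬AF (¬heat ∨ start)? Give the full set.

{n0, n4}

States satisfying ¬heat ∨ start: {n1, n2, n3, n5, n6}.
States satisfying AF (¬heat ∨ start): {n1, n2, n3, n5, n6}.
States satisfying ¬AF (¬heat ∨ start): {n0, n4}.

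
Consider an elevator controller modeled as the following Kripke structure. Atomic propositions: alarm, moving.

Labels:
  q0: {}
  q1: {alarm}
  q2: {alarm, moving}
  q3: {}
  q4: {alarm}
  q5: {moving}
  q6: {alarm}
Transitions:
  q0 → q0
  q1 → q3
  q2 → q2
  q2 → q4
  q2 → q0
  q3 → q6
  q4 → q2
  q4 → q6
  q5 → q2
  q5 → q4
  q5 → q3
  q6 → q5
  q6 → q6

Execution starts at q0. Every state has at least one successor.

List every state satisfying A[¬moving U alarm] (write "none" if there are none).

States satisfying ¬moving: {q0, q1, q3, q4, q6}.
States satisfying alarm: {q1, q2, q4, q6}.
States satisfying A[¬moving U alarm]: {q1, q2, q3, q4, q6}.

{q1, q2, q3, q4, q6}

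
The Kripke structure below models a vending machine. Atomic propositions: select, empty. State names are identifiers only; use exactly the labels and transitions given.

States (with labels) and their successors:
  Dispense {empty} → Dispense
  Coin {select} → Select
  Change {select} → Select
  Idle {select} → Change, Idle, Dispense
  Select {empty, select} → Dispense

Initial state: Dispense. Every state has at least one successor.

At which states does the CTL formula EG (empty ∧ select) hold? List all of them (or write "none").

none

States satisfying empty ∧ select: {Select}.
States satisfying EG (empty ∧ select): ∅.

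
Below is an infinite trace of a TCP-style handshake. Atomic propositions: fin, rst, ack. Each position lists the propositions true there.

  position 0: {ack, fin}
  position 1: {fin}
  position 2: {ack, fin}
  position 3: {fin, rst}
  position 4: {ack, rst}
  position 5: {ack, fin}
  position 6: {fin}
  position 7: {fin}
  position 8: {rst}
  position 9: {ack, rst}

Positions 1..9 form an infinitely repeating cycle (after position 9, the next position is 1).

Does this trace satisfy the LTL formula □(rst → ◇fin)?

Yes

rst → ◇fin holds at every position 0..9, and those are all positions ever visited, so □(rst → ◇fin) holds.
Positions where rst holds: 3, 4, 8, 9.
Check ◇fin at each: 3→ok, 4→ok, 8→ok, 9→ok.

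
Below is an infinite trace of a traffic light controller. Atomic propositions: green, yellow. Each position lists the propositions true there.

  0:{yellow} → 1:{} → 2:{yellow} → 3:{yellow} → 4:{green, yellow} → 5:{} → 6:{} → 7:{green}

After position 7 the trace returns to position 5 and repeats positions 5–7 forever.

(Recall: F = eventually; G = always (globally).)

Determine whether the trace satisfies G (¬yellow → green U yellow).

Violated

¬yellow → green U yellow must hold at every position from 0 onward. It fails at position 1, so G (¬yellow → green U yellow) is false.
Positions where ¬yellow holds: 1, 5, 6, 7.
Check green U yellow at each: 1→fails, 5→fails, 6→fails, 7→fails.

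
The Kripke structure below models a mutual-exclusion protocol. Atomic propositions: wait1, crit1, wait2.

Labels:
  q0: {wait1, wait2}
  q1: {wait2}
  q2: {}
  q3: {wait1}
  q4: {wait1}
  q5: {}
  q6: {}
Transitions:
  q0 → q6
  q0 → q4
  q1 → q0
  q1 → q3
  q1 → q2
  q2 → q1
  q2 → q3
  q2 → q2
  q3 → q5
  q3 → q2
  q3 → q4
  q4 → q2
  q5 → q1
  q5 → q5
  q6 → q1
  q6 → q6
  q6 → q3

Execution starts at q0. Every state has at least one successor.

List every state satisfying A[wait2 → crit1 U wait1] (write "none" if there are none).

States satisfying wait2 → crit1: {q2, q3, q4, q5, q6}.
States satisfying wait1: {q0, q3, q4}.
States satisfying A[wait2 → crit1 U wait1]: {q0, q3, q4}.

{q0, q3, q4}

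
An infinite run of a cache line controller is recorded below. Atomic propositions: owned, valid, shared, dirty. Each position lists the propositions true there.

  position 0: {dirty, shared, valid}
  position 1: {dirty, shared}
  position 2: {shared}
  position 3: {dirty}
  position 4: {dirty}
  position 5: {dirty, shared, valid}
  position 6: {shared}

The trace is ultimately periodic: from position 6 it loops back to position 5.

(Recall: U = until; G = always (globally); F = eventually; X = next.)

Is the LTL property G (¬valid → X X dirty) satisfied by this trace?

No

¬valid → X X dirty must hold at every position from 0 onward. It fails at position 4, so G (¬valid → X X dirty) is false.
Positions where ¬valid holds: 1, 2, 3, 4, 6.
Check X X dirty at each: 1→ok, 2→ok, 3→ok, 4→fails, 6→fails.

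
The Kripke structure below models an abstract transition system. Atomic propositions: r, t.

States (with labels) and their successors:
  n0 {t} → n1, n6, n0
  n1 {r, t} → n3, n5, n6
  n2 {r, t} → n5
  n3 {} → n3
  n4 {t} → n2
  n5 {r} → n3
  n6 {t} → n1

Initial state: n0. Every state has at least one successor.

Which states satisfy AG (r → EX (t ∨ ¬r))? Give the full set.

{n0, n1, n3, n5, n6}

States satisfying r → EX (t ∨ ¬r): {n0, n1, n3, n4, n5, n6}.
States satisfying AG (r → EX (t ∨ ¬r)): {n0, n1, n3, n5, n6}.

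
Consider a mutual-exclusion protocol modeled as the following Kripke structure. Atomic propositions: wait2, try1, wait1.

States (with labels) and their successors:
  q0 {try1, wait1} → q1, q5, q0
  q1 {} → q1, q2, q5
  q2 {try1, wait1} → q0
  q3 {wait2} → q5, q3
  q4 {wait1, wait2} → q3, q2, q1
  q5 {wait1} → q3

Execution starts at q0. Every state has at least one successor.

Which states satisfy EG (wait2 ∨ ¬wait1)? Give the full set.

{q1, q3, q4}

States satisfying wait2 ∨ ¬wait1: {q1, q3, q4}.
States satisfying EG (wait2 ∨ ¬wait1): {q1, q3, q4}.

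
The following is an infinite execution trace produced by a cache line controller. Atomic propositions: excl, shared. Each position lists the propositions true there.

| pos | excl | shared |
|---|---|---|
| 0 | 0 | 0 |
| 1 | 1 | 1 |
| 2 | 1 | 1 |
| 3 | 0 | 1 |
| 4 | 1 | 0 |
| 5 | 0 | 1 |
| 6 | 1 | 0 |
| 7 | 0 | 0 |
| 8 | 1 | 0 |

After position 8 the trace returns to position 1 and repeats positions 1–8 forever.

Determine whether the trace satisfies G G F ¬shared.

Holds

G F ¬shared holds at every position 0..8, and those are all positions ever visited, so G G F ¬shared holds.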